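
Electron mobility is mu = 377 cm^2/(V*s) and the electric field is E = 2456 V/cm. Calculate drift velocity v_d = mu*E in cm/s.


Step 1: v_d = mu * E
Step 2: v_d = 377 * 2456 = 925912
Step 3: v_d = 9.26e+05 cm/s

9.26e+05


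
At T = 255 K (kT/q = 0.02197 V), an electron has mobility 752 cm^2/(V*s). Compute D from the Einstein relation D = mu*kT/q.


Step 1: D = mu * (kT/q)
Step 2: D = 752 * 0.02197
Step 3: D = 16.52 cm^2/s

16.52


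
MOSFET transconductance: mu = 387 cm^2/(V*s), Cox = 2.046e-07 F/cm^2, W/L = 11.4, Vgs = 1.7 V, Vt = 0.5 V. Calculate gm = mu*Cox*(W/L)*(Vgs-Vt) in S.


Step 1: Vov = Vgs - Vt = 1.7 - 0.5 = 1.2 V
Step 2: gm = mu * Cox * (W/L) * Vov
Step 3: gm = 387 * 2.046e-07 * 11.4 * 1.2 = 1.08e-03 S

1.08e-03


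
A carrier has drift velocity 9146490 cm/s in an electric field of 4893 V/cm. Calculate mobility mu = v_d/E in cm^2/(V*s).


Step 1: mu = v_d / E
Step 2: mu = 9146490 / 4893
Step 3: mu = 1869.3 cm^2/(V*s)

1869.3


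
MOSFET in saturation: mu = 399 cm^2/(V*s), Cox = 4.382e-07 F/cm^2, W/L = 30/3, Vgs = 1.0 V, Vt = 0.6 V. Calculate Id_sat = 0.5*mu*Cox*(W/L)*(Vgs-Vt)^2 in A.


Step 1: Overdrive voltage Vov = Vgs - Vt = 1.0 - 0.6 = 0.4 V
Step 2: W/L = 30/3 = 10
Step 3: Id = 0.5 * 399 * 4.382e-07 * 10 * 0.4^2
Step 4: Id = 1.40e-04 A

1.40e-04


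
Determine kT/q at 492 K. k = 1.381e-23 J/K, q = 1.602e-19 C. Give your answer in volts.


Step 1: kT = 1.381e-23 * 492 = 6.79452e-21 J
Step 2: Vt = kT/q = 6.79452e-21 / 1.602e-19
Step 3: Vt = 0.04241 V

0.04241


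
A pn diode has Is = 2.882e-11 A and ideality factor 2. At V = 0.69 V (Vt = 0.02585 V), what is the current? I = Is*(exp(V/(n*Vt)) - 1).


Step 1: V/(n*Vt) = 0.69/(2*0.02585) = 13.3462
Step 2: exp(13.3462) = 6.2543e+05
Step 3: I = 2.882e-11 * (6.2543e+05 - 1) = 1.80e-05 A

1.80e-05


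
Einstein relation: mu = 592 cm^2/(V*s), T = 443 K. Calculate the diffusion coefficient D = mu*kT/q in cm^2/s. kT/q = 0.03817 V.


Step 1: D = mu * (kT/q)
Step 2: D = 592 * 0.03817
Step 3: D = 22.6 cm^2/s

22.6


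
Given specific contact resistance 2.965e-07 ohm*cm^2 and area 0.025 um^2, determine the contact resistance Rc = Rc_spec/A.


Step 1: Convert area to cm^2: 0.025 um^2 = 2.5000e-10 cm^2
Step 2: Rc = Rc_spec / A = 2.965e-07 / 2.5000e-10
Step 3: Rc = 1.19e+03 ohms

1.19e+03


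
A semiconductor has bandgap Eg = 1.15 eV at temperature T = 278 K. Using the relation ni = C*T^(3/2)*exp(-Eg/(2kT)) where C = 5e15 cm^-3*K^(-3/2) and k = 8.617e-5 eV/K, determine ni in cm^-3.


Step 1: Compute kT = 8.617e-5 * 278 = 0.02395526 eV
Step 2: Exponent = -Eg/(2kT) = -1.15/(2*0.02395526) = -24.00308
Step 3: T^(3/2) = 278^1.5 = 4635.19
Step 4: ni = 5e15 * 4635.19 * exp(-24.00308) = 8.72e+08 cm^-3

8.72e+08


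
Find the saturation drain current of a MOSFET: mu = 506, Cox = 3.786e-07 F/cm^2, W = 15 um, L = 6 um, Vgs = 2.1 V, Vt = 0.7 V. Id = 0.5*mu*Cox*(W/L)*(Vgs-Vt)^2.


Step 1: Overdrive voltage Vov = Vgs - Vt = 2.1 - 0.7 = 1.4 V
Step 2: W/L = 15/6 = 2.5
Step 3: Id = 0.5 * 506 * 3.786e-07 * 2.5 * 1.4^2
Step 4: Id = 4.69e-04 A

4.69e-04


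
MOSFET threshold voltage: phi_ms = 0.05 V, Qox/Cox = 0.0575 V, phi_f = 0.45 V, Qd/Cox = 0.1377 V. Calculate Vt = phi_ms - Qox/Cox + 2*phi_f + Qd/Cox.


Step 1: Vt = phi_ms - Qox/Cox + 2*phi_f + Qd/Cox
Step 2: Vt = 0.05 - 0.0575 + 2*0.45 + 0.1377
Step 3: Vt = 0.05 - 0.0575 + 0.9 + 0.1377
Step 4: Vt = 1.0302 V

1.0302


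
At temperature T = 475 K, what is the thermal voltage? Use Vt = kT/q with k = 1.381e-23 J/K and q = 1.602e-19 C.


Step 1: kT = 1.381e-23 * 475 = 6.55975e-21 J
Step 2: Vt = kT/q = 6.55975e-21 / 1.602e-19
Step 3: Vt = 0.04095 V

0.04095


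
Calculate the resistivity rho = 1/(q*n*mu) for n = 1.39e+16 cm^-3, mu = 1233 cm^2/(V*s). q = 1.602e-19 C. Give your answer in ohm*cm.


Step 1: sigma = q * n * mu = 1.602e-19 * 1.39e+16 * 1233 = 2.74562e+00 S/cm
Step 2: rho = 1 / sigma = 1 / 2.74562e+00 = 0.3642 ohm*cm

0.3642


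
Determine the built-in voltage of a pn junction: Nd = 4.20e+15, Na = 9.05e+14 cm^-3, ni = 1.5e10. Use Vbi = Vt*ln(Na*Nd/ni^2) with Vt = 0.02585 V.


Step 1: Compute Na*Nd/ni^2 = 9.05e+14 * 4.20e+15 / (1.5e10)^2 = 1.6893e+10
Step 2: ln(1.6893e+10) = 23.5502
Step 3: Vbi = 0.02585 * 23.5502 = 0.609 V

0.609


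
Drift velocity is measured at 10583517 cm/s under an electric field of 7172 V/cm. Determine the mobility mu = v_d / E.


Step 1: mu = v_d / E
Step 2: mu = 10583517 / 7172
Step 3: mu = 1475.67 cm^2/(V*s)

1475.67


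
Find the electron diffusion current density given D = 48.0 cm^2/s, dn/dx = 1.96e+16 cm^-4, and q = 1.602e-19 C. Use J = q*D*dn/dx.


Step 1: J = q * D * (dn/dx)
Step 2: J = 1.602e-19 * 48.0 * 1.96e+16
Step 3: J = 1.51e-01 A/cm^2

1.51e-01


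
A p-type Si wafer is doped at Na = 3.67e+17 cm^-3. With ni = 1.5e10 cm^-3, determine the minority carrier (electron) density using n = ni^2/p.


Step 1: Majority hole concentration p ≈ Na = 3.67e+17 cm^-3
Step 2: n = ni^2 / Na = (1.5e10)^2 / 3.67e+17
Step 3: n = 6.13e+02 cm^-3

6.13e+02


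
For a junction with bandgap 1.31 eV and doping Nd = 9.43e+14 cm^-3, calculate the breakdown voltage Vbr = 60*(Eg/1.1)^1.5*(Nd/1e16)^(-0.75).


Step 1: Eg/1.1 = 1.31/1.1 = 1.190909
Step 2: (Eg/1.1)^1.5 = 1.190909^1.5 = 1.299624
Step 3: (Nd/1e16)^(-0.75) = (0.0943)^(-0.75) = 5.876466
Step 4: Vbr = 60 * 1.299624 * 5.876466 = 458.2 V

458.2


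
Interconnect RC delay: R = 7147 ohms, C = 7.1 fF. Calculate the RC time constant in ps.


Step 1: tau = R * C
Step 2: tau = 7147 * 7.1 fF = 7147 * 7.1e-15 F
Step 3: tau = 5.07437e-11 s = 50.7437 ps

50.7437


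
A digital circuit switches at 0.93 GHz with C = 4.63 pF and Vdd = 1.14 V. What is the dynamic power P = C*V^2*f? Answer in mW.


Step 1: V^2 = 1.14^2 = 1.2996 V^2
Step 2: P = C*V^2*f = 4.63e-12 F * 1.2996 * 0.93e9 Hz
Step 3: P = 5.59594764e-03 W
Step 4: P = 5.596 mW

5.596


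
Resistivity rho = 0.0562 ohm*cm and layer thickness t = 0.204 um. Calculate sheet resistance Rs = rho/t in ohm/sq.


Step 1: Convert thickness to cm: t = 0.204 um = 2.0400e-05 cm
Step 2: Rs = rho / t = 0.0562 / 2.0400e-05
Step 3: Rs = 2754.9 ohm/sq

2754.9


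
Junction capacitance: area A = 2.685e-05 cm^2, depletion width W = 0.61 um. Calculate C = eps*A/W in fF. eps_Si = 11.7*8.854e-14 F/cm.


Step 1: eps_Si = 11.7 * 8.854e-14 = 1.035918e-12 F/cm
Step 2: W in cm = 0.61 * 1e-4 = 6.10e-05 cm
Step 3: C = 1.035918e-12 * 2.685e-05 / 6.10e-05 = 4.559737e-13 F
Step 4: C = 455.97 fF

455.97


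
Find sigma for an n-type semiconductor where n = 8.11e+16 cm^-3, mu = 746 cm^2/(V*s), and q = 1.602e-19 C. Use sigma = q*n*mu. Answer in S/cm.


Step 1: sigma = q * n * mu
Step 2: sigma = 1.602e-19 * 8.11e+16 * 746
Step 3: sigma = 9.692e+00 S/cm

9.692e+00


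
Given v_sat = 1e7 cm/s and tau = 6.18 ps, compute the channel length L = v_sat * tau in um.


Step 1: tau in seconds = 6.18 ps * 1e-12 = 6.1800e-12 s
Step 2: L = v_sat * tau = 1e7 * 6.1800e-12 = 6.1800e-05 cm
Step 3: L in um = 6.1800e-05 * 1e4 = 0.618 um

0.618


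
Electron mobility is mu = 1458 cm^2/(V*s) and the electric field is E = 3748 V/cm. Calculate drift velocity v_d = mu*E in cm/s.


Step 1: v_d = mu * E
Step 2: v_d = 1458 * 3748 = 5464584
Step 3: v_d = 5.46e+06 cm/s

5.46e+06


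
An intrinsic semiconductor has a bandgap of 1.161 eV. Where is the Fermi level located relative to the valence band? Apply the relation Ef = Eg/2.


Step 1: For an intrinsic semiconductor, the Fermi level sits at midgap.
Step 2: Ef = Eg / 2 = 1.161 / 2 = 0.5805 eV

0.5805


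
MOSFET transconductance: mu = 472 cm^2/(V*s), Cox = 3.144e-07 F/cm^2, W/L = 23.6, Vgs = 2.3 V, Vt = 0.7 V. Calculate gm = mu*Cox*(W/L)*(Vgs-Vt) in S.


Step 1: Vov = Vgs - Vt = 2.3 - 0.7 = 1.6 V
Step 2: gm = mu * Cox * (W/L) * Vov
Step 3: gm = 472 * 3.144e-07 * 23.6 * 1.6 = 5.60e-03 S

5.60e-03


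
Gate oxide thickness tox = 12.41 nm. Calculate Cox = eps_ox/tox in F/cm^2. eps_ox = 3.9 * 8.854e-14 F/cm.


Step 1: eps_ox = 3.9 * 8.854e-14 = 3.45306e-13 F/cm
Step 2: tox in cm = 12.41 nm * 1e-7 = 1.2410e-06 cm
Step 3: Cox = 3.45306e-13 / 1.2410e-06 = 2.78e-07 F/cm^2

2.78e-07


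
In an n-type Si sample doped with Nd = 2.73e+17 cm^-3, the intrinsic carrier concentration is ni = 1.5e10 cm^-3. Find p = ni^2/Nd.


Step 1: Since Nd >> ni, n ≈ Nd = 2.73e+17 cm^-3
Step 2: p = ni^2 / n = (1.5e10)^2 / 2.73e+17
Step 3: p = 2.25e20 / 2.73e+17 = 8.24e+02 cm^-3

8.24e+02


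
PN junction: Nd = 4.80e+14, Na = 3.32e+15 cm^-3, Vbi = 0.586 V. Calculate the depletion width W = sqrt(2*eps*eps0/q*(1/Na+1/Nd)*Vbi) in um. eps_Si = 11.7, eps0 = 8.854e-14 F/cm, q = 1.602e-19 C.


Step 1: 1/Na + 1/Nd = 1/3.32e+15 + 1/4.80e+14 = 2.38454e-15
Step 2: 2*eps*eps0/q = 2*11.7*8.854e-14/1.602e-19 = 1.293281e+07
Step 3: W^2 = 1.293281e+07 * 2.38454e-15 * 0.586 = 1.80715e-08
Step 4: W = sqrt(1.80715e-08) = 1.344e-04 cm = 1.344 um

1.344


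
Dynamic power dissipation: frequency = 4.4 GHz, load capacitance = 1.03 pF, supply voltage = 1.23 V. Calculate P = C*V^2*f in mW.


Step 1: V^2 = 1.23^2 = 1.5129 V^2
Step 2: P = C*V^2*f = 1.03e-12 F * 1.5129 * 4.4e9 Hz
Step 3: P = 6.8564628e-03 W
Step 4: P = 6.856 mW

6.856


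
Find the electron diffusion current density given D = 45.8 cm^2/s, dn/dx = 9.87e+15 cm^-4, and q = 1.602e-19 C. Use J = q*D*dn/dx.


Step 1: J = q * D * (dn/dx)
Step 2: J = 1.602e-19 * 45.8 * 9.87e+15
Step 3: J = 7.24e-02 A/cm^2

7.24e-02


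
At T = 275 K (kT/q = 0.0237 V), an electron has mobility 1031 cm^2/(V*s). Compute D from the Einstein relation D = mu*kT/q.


Step 1: D = mu * (kT/q)
Step 2: D = 1031 * 0.0237
Step 3: D = 24.43 cm^2/s

24.43


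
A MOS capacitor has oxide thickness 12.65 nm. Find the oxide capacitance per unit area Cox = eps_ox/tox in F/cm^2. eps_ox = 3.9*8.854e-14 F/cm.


Step 1: eps_ox = 3.9 * 8.854e-14 = 3.45306e-13 F/cm
Step 2: tox in cm = 12.65 nm * 1e-7 = 1.2650e-06 cm
Step 3: Cox = 3.45306e-13 / 1.2650e-06 = 2.73e-07 F/cm^2

2.73e-07


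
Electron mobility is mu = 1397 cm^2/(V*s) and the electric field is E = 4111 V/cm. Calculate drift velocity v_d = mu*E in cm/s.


Step 1: v_d = mu * E
Step 2: v_d = 1397 * 4111 = 5743067
Step 3: v_d = 5.74e+06 cm/s

5.74e+06


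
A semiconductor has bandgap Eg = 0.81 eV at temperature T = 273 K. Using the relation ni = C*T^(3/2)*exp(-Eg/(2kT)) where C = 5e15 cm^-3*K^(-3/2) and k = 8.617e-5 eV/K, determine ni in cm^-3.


Step 1: Compute kT = 8.617e-5 * 273 = 0.02352441 eV
Step 2: Exponent = -Eg/(2kT) = -0.81/(2*0.02352441) = -17.21616
Step 3: T^(3/2) = 273^1.5 = 4510.70
Step 4: ni = 5e15 * 4510.70 * exp(-17.21616) = 7.52e+11 cm^-3

7.52e+11


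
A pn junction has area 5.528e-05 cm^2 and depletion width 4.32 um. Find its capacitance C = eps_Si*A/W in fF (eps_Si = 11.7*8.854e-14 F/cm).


Step 1: eps_Si = 11.7 * 8.854e-14 = 1.035918e-12 F/cm
Step 2: W in cm = 4.32 * 1e-4 = 4.32e-04 cm
Step 3: C = 1.035918e-12 * 5.528e-05 / 4.32e-04 = 1.325591e-13 F
Step 4: C = 132.56 fF

132.56


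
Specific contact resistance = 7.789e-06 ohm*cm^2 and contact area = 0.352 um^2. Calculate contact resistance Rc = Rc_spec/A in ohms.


Step 1: Convert area to cm^2: 0.352 um^2 = 3.5200e-09 cm^2
Step 2: Rc = Rc_spec / A = 7.789e-06 / 3.5200e-09
Step 3: Rc = 2.21e+03 ohms

2.21e+03


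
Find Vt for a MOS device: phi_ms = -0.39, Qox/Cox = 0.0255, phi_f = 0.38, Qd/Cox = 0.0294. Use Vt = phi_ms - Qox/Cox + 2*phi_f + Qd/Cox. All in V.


Step 1: Vt = phi_ms - Qox/Cox + 2*phi_f + Qd/Cox
Step 2: Vt = -0.39 - 0.0255 + 2*0.38 + 0.0294
Step 3: Vt = -0.39 - 0.0255 + 0.76 + 0.0294
Step 4: Vt = 0.3739 V

0.3739


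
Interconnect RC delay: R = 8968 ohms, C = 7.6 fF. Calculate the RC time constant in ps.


Step 1: tau = R * C
Step 2: tau = 8968 * 7.6 fF = 8968 * 7.6e-15 F
Step 3: tau = 6.81568e-11 s = 68.1568 ps

68.1568


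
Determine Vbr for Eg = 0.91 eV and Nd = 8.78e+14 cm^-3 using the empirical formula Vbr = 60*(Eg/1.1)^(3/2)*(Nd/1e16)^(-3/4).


Step 1: Eg/1.1 = 0.91/1.1 = 0.827273
Step 2: (Eg/1.1)^1.5 = 0.827273^1.5 = 0.752442
Step 3: (Nd/1e16)^(-0.75) = (0.0878)^(-0.75) = 6.199820
Step 4: Vbr = 60 * 0.752442 * 6.199820 = 279.9 V

279.9


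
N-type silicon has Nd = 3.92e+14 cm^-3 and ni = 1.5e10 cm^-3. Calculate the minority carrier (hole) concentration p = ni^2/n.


Step 1: Since Nd >> ni, n ≈ Nd = 3.92e+14 cm^-3
Step 2: p = ni^2 / n = (1.5e10)^2 / 3.92e+14
Step 3: p = 2.25e20 / 3.92e+14 = 5.74e+05 cm^-3

5.74e+05


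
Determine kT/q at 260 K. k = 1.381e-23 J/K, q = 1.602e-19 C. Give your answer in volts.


Step 1: kT = 1.381e-23 * 260 = 3.5906e-21 J
Step 2: Vt = kT/q = 3.5906e-21 / 1.602e-19
Step 3: Vt = 0.02241 V

0.02241


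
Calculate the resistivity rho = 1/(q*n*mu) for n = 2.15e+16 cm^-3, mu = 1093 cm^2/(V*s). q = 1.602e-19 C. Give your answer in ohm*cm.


Step 1: sigma = q * n * mu = 1.602e-19 * 2.15e+16 * 1093 = 3.76462e+00 S/cm
Step 2: rho = 1 / sigma = 1 / 3.76462e+00 = 0.2656 ohm*cm

0.2656


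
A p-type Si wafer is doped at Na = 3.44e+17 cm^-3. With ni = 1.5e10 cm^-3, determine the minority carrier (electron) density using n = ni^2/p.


Step 1: Majority hole concentration p ≈ Na = 3.44e+17 cm^-3
Step 2: n = ni^2 / Na = (1.5e10)^2 / 3.44e+17
Step 3: n = 6.54e+02 cm^-3

6.54e+02


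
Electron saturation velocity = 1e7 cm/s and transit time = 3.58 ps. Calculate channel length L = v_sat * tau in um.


Step 1: tau in seconds = 3.58 ps * 1e-12 = 3.5800e-12 s
Step 2: L = v_sat * tau = 1e7 * 3.5800e-12 = 3.5800e-05 cm
Step 3: L in um = 3.5800e-05 * 1e4 = 0.358 um

0.358


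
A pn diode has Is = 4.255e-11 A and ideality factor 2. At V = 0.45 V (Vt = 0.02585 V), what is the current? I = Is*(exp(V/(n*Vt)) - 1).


Step 1: V/(n*Vt) = 0.45/(2*0.02585) = 8.7041
Step 2: exp(8.7041) = 6.0276e+03
Step 3: I = 4.255e-11 * (6.0276e+03 - 1) = 2.56e-07 A

2.56e-07


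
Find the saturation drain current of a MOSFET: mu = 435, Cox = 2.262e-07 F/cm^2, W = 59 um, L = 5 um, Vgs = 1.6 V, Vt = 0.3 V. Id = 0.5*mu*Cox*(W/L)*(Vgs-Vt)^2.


Step 1: Overdrive voltage Vov = Vgs - Vt = 1.6 - 0.3 = 1.3 V
Step 2: W/L = 59/5 = 11.8
Step 3: Id = 0.5 * 435 * 2.262e-07 * 11.8 * 1.3^2
Step 4: Id = 9.81e-04 A

9.81e-04


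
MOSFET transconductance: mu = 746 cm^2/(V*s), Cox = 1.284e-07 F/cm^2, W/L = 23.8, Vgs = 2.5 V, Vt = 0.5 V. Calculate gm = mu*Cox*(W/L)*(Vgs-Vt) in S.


Step 1: Vov = Vgs - Vt = 2.5 - 0.5 = 2.0 V
Step 2: gm = mu * Cox * (W/L) * Vov
Step 3: gm = 746 * 1.284e-07 * 23.8 * 2.0 = 4.56e-03 S

4.56e-03


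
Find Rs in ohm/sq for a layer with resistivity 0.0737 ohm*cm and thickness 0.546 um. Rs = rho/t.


Step 1: Convert thickness to cm: t = 0.546 um = 5.4600e-05 cm
Step 2: Rs = rho / t = 0.0737 / 5.4600e-05
Step 3: Rs = 1349.8 ohm/sq

1349.8


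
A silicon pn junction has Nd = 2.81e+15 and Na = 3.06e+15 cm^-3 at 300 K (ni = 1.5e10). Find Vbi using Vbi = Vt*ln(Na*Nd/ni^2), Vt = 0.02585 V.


Step 1: Compute Na*Nd/ni^2 = 3.06e+15 * 2.81e+15 / (1.5e10)^2 = 3.8216e+10
Step 2: ln(3.8216e+10) = 24.3665
Step 3: Vbi = 0.02585 * 24.3665 = 0.63 V

0.63


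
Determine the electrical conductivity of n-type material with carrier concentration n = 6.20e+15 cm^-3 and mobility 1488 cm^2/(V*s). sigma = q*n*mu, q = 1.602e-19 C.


Step 1: sigma = q * n * mu
Step 2: sigma = 1.602e-19 * 6.20e+15 * 1488
Step 3: sigma = 1.478e+00 S/cm

1.478e+00


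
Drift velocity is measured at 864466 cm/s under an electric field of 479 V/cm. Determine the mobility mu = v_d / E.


Step 1: mu = v_d / E
Step 2: mu = 864466 / 479
Step 3: mu = 1804.73 cm^2/(V*s)

1804.73


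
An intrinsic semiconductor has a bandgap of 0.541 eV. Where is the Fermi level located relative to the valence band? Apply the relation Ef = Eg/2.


Step 1: For an intrinsic semiconductor, the Fermi level sits at midgap.
Step 2: Ef = Eg / 2 = 0.541 / 2 = 0.2705 eV

0.2705


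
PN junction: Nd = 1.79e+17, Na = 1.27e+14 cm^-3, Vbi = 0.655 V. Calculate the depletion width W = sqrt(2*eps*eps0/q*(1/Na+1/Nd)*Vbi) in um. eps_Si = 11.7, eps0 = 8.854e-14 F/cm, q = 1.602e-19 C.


Step 1: 1/Na + 1/Nd = 1/1.27e+14 + 1/1.79e+17 = 7.87960e-15
Step 2: 2*eps*eps0/q = 2*11.7*8.854e-14/1.602e-19 = 1.293281e+07
Step 3: W^2 = 1.293281e+07 * 7.87960e-15 * 0.655 = 6.67480e-08
Step 4: W = sqrt(6.67480e-08) = 2.584e-04 cm = 2.584 um

2.584


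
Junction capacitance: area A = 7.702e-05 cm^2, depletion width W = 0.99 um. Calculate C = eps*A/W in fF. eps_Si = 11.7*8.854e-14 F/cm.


Step 1: eps_Si = 11.7 * 8.854e-14 = 1.035918e-12 F/cm
Step 2: W in cm = 0.99 * 1e-4 = 9.90e-05 cm
Step 3: C = 1.035918e-12 * 7.702e-05 / 9.90e-05 = 8.059233e-13 F
Step 4: C = 805.92 fF

805.92


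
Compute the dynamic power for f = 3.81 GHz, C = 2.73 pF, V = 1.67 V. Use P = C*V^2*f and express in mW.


Step 1: V^2 = 1.67^2 = 2.7889 V^2
Step 2: P = C*V^2*f = 2.73e-12 F * 2.7889 * 3.81e9 Hz
Step 3: P = 2.900818557e-02 W
Step 4: P = 29.008 mW

29.008


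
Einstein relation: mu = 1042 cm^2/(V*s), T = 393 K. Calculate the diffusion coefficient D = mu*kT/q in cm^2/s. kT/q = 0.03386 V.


Step 1: D = mu * (kT/q)
Step 2: D = 1042 * 0.03386
Step 3: D = 35.28 cm^2/s

35.28


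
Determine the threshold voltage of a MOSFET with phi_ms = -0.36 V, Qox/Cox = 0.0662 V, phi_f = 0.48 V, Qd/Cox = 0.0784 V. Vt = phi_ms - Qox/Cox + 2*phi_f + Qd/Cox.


Step 1: Vt = phi_ms - Qox/Cox + 2*phi_f + Qd/Cox
Step 2: Vt = -0.36 - 0.0662 + 2*0.48 + 0.0784
Step 3: Vt = -0.36 - 0.0662 + 0.96 + 0.0784
Step 4: Vt = 0.6122 V

0.6122


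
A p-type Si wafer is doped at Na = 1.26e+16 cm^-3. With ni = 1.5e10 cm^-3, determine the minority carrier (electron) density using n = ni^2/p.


Step 1: Majority hole concentration p ≈ Na = 1.26e+16 cm^-3
Step 2: n = ni^2 / Na = (1.5e10)^2 / 1.26e+16
Step 3: n = 1.79e+04 cm^-3

1.79e+04


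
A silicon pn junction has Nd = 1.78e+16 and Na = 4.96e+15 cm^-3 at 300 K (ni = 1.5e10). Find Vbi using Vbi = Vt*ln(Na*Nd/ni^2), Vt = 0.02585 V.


Step 1: Compute Na*Nd/ni^2 = 4.96e+15 * 1.78e+16 / (1.5e10)^2 = 3.9239e+11
Step 2: ln(3.9239e+11) = 26.6955
Step 3: Vbi = 0.02585 * 26.6955 = 0.69 V

0.69


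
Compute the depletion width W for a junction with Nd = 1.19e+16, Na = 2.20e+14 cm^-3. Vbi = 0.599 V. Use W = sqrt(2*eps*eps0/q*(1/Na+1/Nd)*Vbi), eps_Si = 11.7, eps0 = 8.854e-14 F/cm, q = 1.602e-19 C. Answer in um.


Step 1: 1/Na + 1/Nd = 1/2.20e+14 + 1/1.19e+16 = 4.62949e-15
Step 2: 2*eps*eps0/q = 2*11.7*8.854e-14/1.602e-19 = 1.293281e+07
Step 3: W^2 = 1.293281e+07 * 4.62949e-15 * 0.599 = 3.58635e-08
Step 4: W = sqrt(3.58635e-08) = 1.894e-04 cm = 1.894 um

1.894


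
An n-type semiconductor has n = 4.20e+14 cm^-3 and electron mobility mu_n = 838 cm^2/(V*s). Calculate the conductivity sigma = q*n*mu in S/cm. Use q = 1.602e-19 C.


Step 1: sigma = q * n * mu
Step 2: sigma = 1.602e-19 * 4.20e+14 * 838
Step 3: sigma = 5.638e-02 S/cm

5.638e-02


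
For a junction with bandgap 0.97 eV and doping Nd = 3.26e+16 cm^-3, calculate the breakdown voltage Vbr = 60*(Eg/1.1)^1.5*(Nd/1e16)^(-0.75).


Step 1: Eg/1.1 = 0.97/1.1 = 0.881818
Step 2: (Eg/1.1)^1.5 = 0.881818^1.5 = 0.828073
Step 3: (Nd/1e16)^(-0.75) = (3.26)^(-0.75) = 0.412180
Step 4: Vbr = 60 * 0.828073 * 0.412180 = 20.5 V

20.5


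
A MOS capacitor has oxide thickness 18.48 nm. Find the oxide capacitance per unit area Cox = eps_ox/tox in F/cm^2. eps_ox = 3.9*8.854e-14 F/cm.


Step 1: eps_ox = 3.9 * 8.854e-14 = 3.45306e-13 F/cm
Step 2: tox in cm = 18.48 nm * 1e-7 = 1.8480e-06 cm
Step 3: Cox = 3.45306e-13 / 1.8480e-06 = 1.87e-07 F/cm^2

1.87e-07


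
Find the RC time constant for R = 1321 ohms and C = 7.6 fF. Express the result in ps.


Step 1: tau = R * C
Step 2: tau = 1321 * 7.6 fF = 1321 * 7.6e-15 F
Step 3: tau = 1.00396e-11 s = 10.0396 ps

10.0396


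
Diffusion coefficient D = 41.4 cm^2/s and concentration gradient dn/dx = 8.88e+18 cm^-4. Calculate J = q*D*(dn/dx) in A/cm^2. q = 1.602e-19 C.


Step 1: J = q * D * (dn/dx)
Step 2: J = 1.602e-19 * 41.4 * 8.88e+18
Step 3: J = 5.89e+01 A/cm^2

5.89e+01


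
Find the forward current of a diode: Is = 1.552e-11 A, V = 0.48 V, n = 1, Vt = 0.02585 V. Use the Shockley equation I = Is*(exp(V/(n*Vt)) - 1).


Step 1: V/(n*Vt) = 0.48/(1*0.02585) = 18.5687
Step 2: exp(18.5687) = 1.1595e+08
Step 3: I = 1.552e-11 * (1.1595e+08 - 1) = 1.80e-03 A

1.80e-03


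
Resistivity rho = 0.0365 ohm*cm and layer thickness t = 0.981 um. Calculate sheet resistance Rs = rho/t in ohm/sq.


Step 1: Convert thickness to cm: t = 0.981 um = 9.8100e-05 cm
Step 2: Rs = rho / t = 0.0365 / 9.8100e-05
Step 3: Rs = 372.1 ohm/sq

372.1


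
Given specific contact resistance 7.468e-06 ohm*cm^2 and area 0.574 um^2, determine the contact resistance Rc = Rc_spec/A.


Step 1: Convert area to cm^2: 0.574 um^2 = 5.7400e-09 cm^2
Step 2: Rc = Rc_spec / A = 7.468e-06 / 5.7400e-09
Step 3: Rc = 1.30e+03 ohms

1.30e+03


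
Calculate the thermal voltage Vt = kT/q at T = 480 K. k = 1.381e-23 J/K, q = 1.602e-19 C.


Step 1: kT = 1.381e-23 * 480 = 6.6288e-21 J
Step 2: Vt = kT/q = 6.6288e-21 / 1.602e-19
Step 3: Vt = 0.04138 V

0.04138


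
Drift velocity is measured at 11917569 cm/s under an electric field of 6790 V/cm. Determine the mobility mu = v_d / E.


Step 1: mu = v_d / E
Step 2: mu = 11917569 / 6790
Step 3: mu = 1755.16 cm^2/(V*s)

1755.16


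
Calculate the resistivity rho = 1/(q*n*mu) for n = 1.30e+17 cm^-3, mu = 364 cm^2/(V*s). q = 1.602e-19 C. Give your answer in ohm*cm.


Step 1: sigma = q * n * mu = 1.602e-19 * 1.30e+17 * 364 = 7.58066e+00 S/cm
Step 2: rho = 1 / sigma = 1 / 7.58066e+00 = 0.1319 ohm*cm

0.1319


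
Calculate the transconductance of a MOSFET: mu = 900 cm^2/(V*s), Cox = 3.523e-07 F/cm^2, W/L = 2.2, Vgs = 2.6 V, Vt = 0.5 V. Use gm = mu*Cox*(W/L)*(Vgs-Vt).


Step 1: Vov = Vgs - Vt = 2.6 - 0.5 = 2.1 V
Step 2: gm = mu * Cox * (W/L) * Vov
Step 3: gm = 900 * 3.523e-07 * 2.2 * 2.1 = 1.46e-03 S

1.46e-03


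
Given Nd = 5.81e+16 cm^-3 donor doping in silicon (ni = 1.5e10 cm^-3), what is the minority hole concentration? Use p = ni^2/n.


Step 1: Since Nd >> ni, n ≈ Nd = 5.81e+16 cm^-3
Step 2: p = ni^2 / n = (1.5e10)^2 / 5.81e+16
Step 3: p = 2.25e20 / 5.81e+16 = 3.87e+03 cm^-3

3.87e+03


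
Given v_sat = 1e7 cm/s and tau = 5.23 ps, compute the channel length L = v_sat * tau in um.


Step 1: tau in seconds = 5.23 ps * 1e-12 = 5.2300e-12 s
Step 2: L = v_sat * tau = 1e7 * 5.2300e-12 = 5.2300e-05 cm
Step 3: L in um = 5.2300e-05 * 1e4 = 0.523 um

0.523


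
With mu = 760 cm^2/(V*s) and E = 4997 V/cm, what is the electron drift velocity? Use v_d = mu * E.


Step 1: v_d = mu * E
Step 2: v_d = 760 * 4997 = 3797720
Step 3: v_d = 3.80e+06 cm/s

3.80e+06


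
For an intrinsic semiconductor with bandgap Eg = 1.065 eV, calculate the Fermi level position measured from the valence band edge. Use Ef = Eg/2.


Step 1: For an intrinsic semiconductor, the Fermi level sits at midgap.
Step 2: Ef = Eg / 2 = 1.065 / 2 = 0.5325 eV

0.5325


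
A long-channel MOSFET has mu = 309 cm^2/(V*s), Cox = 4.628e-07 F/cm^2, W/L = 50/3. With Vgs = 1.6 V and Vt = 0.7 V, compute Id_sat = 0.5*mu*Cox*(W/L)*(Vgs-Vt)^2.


Step 1: Overdrive voltage Vov = Vgs - Vt = 1.6 - 0.7 = 0.9 V
Step 2: W/L = 50/3 = 16.6667
Step 3: Id = 0.5 * 309 * 4.628e-07 * 16.6667 * 0.9^2
Step 4: Id = 9.65e-04 A

9.65e-04


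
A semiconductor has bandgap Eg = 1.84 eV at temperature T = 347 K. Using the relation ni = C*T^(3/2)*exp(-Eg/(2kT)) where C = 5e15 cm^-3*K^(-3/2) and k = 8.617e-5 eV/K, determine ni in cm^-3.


Step 1: Compute kT = 8.617e-5 * 347 = 0.02990099 eV
Step 2: Exponent = -Eg/(2kT) = -1.84/(2*0.02990099) = -30.76821
Step 3: T^(3/2) = 347^1.5 = 6463.89
Step 4: ni = 5e15 * 6463.89 * exp(-30.76821) = 1.40e+06 cm^-3

1.40e+06


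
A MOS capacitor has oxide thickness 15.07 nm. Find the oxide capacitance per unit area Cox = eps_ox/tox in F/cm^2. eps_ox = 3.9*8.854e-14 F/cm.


Step 1: eps_ox = 3.9 * 8.854e-14 = 3.45306e-13 F/cm
Step 2: tox in cm = 15.07 nm * 1e-7 = 1.5070e-06 cm
Step 3: Cox = 3.45306e-13 / 1.5070e-06 = 2.29e-07 F/cm^2

2.29e-07


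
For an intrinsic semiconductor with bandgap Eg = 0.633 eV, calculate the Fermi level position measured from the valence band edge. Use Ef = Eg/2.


Step 1: For an intrinsic semiconductor, the Fermi level sits at midgap.
Step 2: Ef = Eg / 2 = 0.633 / 2 = 0.3165 eV

0.3165


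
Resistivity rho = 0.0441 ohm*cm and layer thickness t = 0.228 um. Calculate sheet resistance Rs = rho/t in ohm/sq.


Step 1: Convert thickness to cm: t = 0.228 um = 2.2800e-05 cm
Step 2: Rs = rho / t = 0.0441 / 2.2800e-05
Step 3: Rs = 1934.2 ohm/sq

1934.2


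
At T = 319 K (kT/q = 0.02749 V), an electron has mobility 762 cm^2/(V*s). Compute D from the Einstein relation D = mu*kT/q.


Step 1: D = mu * (kT/q)
Step 2: D = 762 * 0.02749
Step 3: D = 20.95 cm^2/s

20.95


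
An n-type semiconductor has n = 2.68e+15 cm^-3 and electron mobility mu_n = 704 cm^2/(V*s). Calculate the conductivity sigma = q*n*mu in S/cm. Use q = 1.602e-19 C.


Step 1: sigma = q * n * mu
Step 2: sigma = 1.602e-19 * 2.68e+15 * 704
Step 3: sigma = 3.023e-01 S/cm

3.023e-01


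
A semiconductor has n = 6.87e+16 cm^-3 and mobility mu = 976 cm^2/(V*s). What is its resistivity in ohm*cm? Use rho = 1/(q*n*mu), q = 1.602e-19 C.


Step 1: sigma = q * n * mu = 1.602e-19 * 6.87e+16 * 976 = 1.07416e+01 S/cm
Step 2: rho = 1 / sigma = 1 / 1.07416e+01 = 0.0931 ohm*cm

0.0931


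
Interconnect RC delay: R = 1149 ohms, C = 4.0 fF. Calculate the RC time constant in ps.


Step 1: tau = R * C
Step 2: tau = 1149 * 4.0 fF = 1149 * 4.0e-15 F
Step 3: tau = 4.596e-12 s = 4.596 ps

4.596


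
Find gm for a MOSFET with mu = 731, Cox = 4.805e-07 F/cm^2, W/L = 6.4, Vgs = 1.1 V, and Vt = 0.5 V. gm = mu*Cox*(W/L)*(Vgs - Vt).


Step 1: Vov = Vgs - Vt = 1.1 - 0.5 = 0.6 V
Step 2: gm = mu * Cox * (W/L) * Vov
Step 3: gm = 731 * 4.805e-07 * 6.4 * 0.6 = 1.35e-03 S

1.35e-03


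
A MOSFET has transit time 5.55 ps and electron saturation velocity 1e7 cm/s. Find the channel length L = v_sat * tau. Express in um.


Step 1: tau in seconds = 5.55 ps * 1e-12 = 5.5500e-12 s
Step 2: L = v_sat * tau = 1e7 * 5.5500e-12 = 5.5500e-05 cm
Step 3: L in um = 5.5500e-05 * 1e4 = 0.555 um

0.555


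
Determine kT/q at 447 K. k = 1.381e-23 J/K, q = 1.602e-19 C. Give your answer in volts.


Step 1: kT = 1.381e-23 * 447 = 6.17307e-21 J
Step 2: Vt = kT/q = 6.17307e-21 / 1.602e-19
Step 3: Vt = 0.03853 V

0.03853


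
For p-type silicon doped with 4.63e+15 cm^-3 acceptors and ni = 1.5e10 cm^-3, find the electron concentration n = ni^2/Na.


Step 1: Majority hole concentration p ≈ Na = 4.63e+15 cm^-3
Step 2: n = ni^2 / Na = (1.5e10)^2 / 4.63e+15
Step 3: n = 4.86e+04 cm^-3

4.86e+04


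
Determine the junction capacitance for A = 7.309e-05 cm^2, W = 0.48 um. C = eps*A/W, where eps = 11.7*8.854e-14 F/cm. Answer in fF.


Step 1: eps_Si = 11.7 * 8.854e-14 = 1.035918e-12 F/cm
Step 2: W in cm = 0.48 * 1e-4 = 4.80e-05 cm
Step 3: C = 1.035918e-12 * 7.309e-05 / 4.80e-05 = 1.577401e-12 F
Step 4: C = 1577.4 fF

1577.4


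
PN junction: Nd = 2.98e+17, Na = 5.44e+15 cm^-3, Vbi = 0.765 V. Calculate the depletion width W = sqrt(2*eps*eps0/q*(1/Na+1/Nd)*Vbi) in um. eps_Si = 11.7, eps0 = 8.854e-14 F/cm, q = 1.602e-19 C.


Step 1: 1/Na + 1/Nd = 1/5.44e+15 + 1/2.98e+17 = 1.87179e-16
Step 2: 2*eps*eps0/q = 2*11.7*8.854e-14/1.602e-19 = 1.293281e+07
Step 3: W^2 = 1.293281e+07 * 1.87179e-16 * 0.765 = 1.85187e-09
Step 4: W = sqrt(1.85187e-09) = 4.303e-05 cm = 0.4303 um

0.4303


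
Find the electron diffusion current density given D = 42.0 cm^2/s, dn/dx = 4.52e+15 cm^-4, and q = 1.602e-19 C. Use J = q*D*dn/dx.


Step 1: J = q * D * (dn/dx)
Step 2: J = 1.602e-19 * 42.0 * 4.52e+15
Step 3: J = 3.04e-02 A/cm^2

3.04e-02


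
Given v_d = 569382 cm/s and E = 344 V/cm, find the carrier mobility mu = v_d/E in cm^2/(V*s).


Step 1: mu = v_d / E
Step 2: mu = 569382 / 344
Step 3: mu = 1655.18 cm^2/(V*s)

1655.18


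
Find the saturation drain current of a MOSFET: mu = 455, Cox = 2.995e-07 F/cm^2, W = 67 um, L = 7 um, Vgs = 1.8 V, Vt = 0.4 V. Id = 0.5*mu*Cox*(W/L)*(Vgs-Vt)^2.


Step 1: Overdrive voltage Vov = Vgs - Vt = 1.8 - 0.4 = 1.4 V
Step 2: W/L = 67/7 = 9.57143
Step 3: Id = 0.5 * 455 * 2.995e-07 * 9.57143 * 1.4^2
Step 4: Id = 1.28e-03 A

1.28e-03


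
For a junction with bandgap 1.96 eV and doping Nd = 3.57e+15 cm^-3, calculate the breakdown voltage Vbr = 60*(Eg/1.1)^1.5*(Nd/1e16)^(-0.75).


Step 1: Eg/1.1 = 1.96/1.1 = 1.781818
Step 2: (Eg/1.1)^1.5 = 1.781818^1.5 = 2.378455
Step 3: (Nd/1e16)^(-0.75) = (0.357)^(-0.75) = 2.165204
Step 4: Vbr = 60 * 2.378455 * 2.165204 = 309.0 V

309.0


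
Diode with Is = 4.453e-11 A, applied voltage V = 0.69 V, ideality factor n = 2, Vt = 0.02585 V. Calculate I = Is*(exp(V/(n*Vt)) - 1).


Step 1: V/(n*Vt) = 0.69/(2*0.02585) = 13.3462
Step 2: exp(13.3462) = 6.2543e+05
Step 3: I = 4.453e-11 * (6.2543e+05 - 1) = 2.79e-05 A

2.79e-05


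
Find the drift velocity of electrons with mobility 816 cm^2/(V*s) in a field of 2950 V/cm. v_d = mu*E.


Step 1: v_d = mu * E
Step 2: v_d = 816 * 2950 = 2407200
Step 3: v_d = 2.41e+06 cm/s

2.41e+06


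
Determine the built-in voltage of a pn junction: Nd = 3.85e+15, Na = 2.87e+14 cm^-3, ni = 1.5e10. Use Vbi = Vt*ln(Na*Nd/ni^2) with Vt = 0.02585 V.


Step 1: Compute Na*Nd/ni^2 = 2.87e+14 * 3.85e+15 / (1.5e10)^2 = 4.9109e+09
Step 2: ln(4.9109e+09) = 22.3147
Step 3: Vbi = 0.02585 * 22.3147 = 0.577 V

0.577


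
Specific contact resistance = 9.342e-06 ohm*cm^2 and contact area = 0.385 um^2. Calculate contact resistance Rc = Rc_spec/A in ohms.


Step 1: Convert area to cm^2: 0.385 um^2 = 3.8500e-09 cm^2
Step 2: Rc = Rc_spec / A = 9.342e-06 / 3.8500e-09
Step 3: Rc = 2.43e+03 ohms

2.43e+03


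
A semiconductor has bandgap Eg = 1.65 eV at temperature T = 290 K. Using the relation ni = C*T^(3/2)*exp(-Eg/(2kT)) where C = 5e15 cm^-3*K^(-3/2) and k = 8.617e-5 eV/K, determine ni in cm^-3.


Step 1: Compute kT = 8.617e-5 * 290 = 0.0249893 eV
Step 2: Exponent = -Eg/(2kT) = -1.65/(2*0.0249893) = -33.01413
Step 3: T^(3/2) = 290^1.5 = 4938.52
Step 4: ni = 5e15 * 4938.52 * exp(-33.01413) = 1.13e+05 cm^-3

1.13e+05


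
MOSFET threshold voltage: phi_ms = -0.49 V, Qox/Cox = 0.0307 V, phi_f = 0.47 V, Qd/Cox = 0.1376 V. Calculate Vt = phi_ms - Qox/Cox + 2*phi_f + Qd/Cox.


Step 1: Vt = phi_ms - Qox/Cox + 2*phi_f + Qd/Cox
Step 2: Vt = -0.49 - 0.0307 + 2*0.47 + 0.1376
Step 3: Vt = -0.49 - 0.0307 + 0.94 + 0.1376
Step 4: Vt = 0.5569 V

0.5569


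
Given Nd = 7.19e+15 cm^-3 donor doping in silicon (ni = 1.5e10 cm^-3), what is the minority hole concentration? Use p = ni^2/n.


Step 1: Since Nd >> ni, n ≈ Nd = 7.19e+15 cm^-3
Step 2: p = ni^2 / n = (1.5e10)^2 / 7.19e+15
Step 3: p = 2.25e20 / 7.19e+15 = 3.13e+04 cm^-3

3.13e+04


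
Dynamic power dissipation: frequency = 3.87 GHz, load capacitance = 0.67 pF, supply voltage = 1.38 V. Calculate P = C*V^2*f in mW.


Step 1: V^2 = 1.38^2 = 1.9044 V^2
Step 2: P = C*V^2*f = 0.67e-12 F * 1.9044 * 3.87e9 Hz
Step 3: P = 4.93791876e-03 W
Step 4: P = 4.938 mW

4.938


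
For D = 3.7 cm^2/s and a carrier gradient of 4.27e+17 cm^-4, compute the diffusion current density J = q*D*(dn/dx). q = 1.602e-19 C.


Step 1: J = q * D * (dn/dx)
Step 2: J = 1.602e-19 * 3.7 * 4.27e+17
Step 3: J = 2.53e-01 A/cm^2

2.53e-01


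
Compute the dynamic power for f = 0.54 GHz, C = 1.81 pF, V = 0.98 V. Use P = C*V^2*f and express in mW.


Step 1: V^2 = 0.98^2 = 0.9604 V^2
Step 2: P = C*V^2*f = 1.81e-12 F * 0.9604 * 0.54e9 Hz
Step 3: P = 9.3869496e-04 W
Step 4: P = 0.939 mW

0.939


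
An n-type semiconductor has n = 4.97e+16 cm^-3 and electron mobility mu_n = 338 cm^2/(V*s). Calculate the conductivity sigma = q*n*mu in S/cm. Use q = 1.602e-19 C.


Step 1: sigma = q * n * mu
Step 2: sigma = 1.602e-19 * 4.97e+16 * 338
Step 3: sigma = 2.691e+00 S/cm

2.691e+00


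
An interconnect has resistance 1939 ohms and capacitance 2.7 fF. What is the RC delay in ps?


Step 1: tau = R * C
Step 2: tau = 1939 * 2.7 fF = 1939 * 2.7e-15 F
Step 3: tau = 5.2353e-12 s = 5.2353 ps

5.2353


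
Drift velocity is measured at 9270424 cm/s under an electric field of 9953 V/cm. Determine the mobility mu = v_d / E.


Step 1: mu = v_d / E
Step 2: mu = 9270424 / 9953
Step 3: mu = 931.42 cm^2/(V*s)

931.42


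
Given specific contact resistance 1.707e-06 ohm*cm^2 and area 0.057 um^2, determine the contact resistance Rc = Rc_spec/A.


Step 1: Convert area to cm^2: 0.057 um^2 = 5.7000e-10 cm^2
Step 2: Rc = Rc_spec / A = 1.707e-06 / 5.7000e-10
Step 3: Rc = 2.99e+03 ohms

2.99e+03


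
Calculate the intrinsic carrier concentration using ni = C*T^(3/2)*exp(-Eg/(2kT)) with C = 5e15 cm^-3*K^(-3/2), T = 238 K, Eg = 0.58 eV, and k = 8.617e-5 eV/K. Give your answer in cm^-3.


Step 1: Compute kT = 8.617e-5 * 238 = 0.02050846 eV
Step 2: Exponent = -Eg/(2kT) = -0.58/(2*0.02050846) = -14.14051
Step 3: T^(3/2) = 238^1.5 = 3671.69
Step 4: ni = 5e15 * 3671.69 * exp(-14.14051) = 1.33e+13 cm^-3

1.33e+13


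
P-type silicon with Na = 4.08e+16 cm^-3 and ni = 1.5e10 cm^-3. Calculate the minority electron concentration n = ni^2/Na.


Step 1: Majority hole concentration p ≈ Na = 4.08e+16 cm^-3
Step 2: n = ni^2 / Na = (1.5e10)^2 / 4.08e+16
Step 3: n = 5.51e+03 cm^-3

5.51e+03


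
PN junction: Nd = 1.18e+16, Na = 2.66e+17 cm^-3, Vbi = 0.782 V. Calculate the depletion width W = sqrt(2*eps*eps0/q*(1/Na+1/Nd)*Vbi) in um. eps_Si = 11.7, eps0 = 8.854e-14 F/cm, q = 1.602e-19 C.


Step 1: 1/Na + 1/Nd = 1/2.66e+17 + 1/1.18e+16 = 8.85052e-17
Step 2: 2*eps*eps0/q = 2*11.7*8.854e-14/1.602e-19 = 1.293281e+07
Step 3: W^2 = 1.293281e+07 * 8.85052e-17 * 0.782 = 8.95094e-10
Step 4: W = sqrt(8.95094e-10) = 2.992e-05 cm = 0.2992 um

0.2992


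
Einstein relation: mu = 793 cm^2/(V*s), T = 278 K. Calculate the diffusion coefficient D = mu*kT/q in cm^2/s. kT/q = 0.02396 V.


Step 1: D = mu * (kT/q)
Step 2: D = 793 * 0.02396
Step 3: D = 19.0 cm^2/s

19.0


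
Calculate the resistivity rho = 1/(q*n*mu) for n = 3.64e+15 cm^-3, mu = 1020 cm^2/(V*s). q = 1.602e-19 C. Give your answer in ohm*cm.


Step 1: sigma = q * n * mu = 1.602e-19 * 3.64e+15 * 1020 = 5.94791e-01 S/cm
Step 2: rho = 1 / sigma = 1 / 5.94791e-01 = 1.681 ohm*cm

1.681


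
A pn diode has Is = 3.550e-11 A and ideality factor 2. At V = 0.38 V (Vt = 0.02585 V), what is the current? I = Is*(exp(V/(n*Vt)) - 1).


Step 1: V/(n*Vt) = 0.38/(2*0.02585) = 7.3501
Step 2: exp(7.3501) = 1.5564e+03
Step 3: I = 3.550e-11 * (1.5564e+03 - 1) = 5.52e-08 A

5.52e-08


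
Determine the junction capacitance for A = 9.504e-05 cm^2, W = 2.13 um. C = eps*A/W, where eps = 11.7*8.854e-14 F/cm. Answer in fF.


Step 1: eps_Si = 11.7 * 8.854e-14 = 1.035918e-12 F/cm
Step 2: W in cm = 2.13 * 1e-4 = 2.13e-04 cm
Step 3: C = 1.035918e-12 * 9.504e-05 / 2.13e-04 = 4.622237e-13 F
Step 4: C = 462.22 fF

462.22


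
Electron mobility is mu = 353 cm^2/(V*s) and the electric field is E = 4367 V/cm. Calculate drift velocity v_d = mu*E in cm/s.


Step 1: v_d = mu * E
Step 2: v_d = 353 * 4367 = 1541551
Step 3: v_d = 1.54e+06 cm/s

1.54e+06


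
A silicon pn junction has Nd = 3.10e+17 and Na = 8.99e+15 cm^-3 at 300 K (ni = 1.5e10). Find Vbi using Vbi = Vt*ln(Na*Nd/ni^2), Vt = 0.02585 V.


Step 1: Compute Na*Nd/ni^2 = 8.99e+15 * 3.10e+17 / (1.5e10)^2 = 1.2386e+13
Step 2: ln(1.2386e+13) = 30.1476
Step 3: Vbi = 0.02585 * 30.1476 = 0.779 V

0.779


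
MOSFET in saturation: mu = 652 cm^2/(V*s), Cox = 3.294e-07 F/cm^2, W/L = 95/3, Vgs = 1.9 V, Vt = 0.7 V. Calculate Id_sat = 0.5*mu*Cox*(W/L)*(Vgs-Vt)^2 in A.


Step 1: Overdrive voltage Vov = Vgs - Vt = 1.9 - 0.7 = 1.2 V
Step 2: W/L = 95/3 = 31.6667
Step 3: Id = 0.5 * 652 * 3.294e-07 * 31.6667 * 1.2^2
Step 4: Id = 4.90e-03 A

4.90e-03


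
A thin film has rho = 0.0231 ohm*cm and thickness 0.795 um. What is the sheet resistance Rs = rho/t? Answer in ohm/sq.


Step 1: Convert thickness to cm: t = 0.795 um = 7.9500e-05 cm
Step 2: Rs = rho / t = 0.0231 / 7.9500e-05
Step 3: Rs = 290.6 ohm/sq

290.6


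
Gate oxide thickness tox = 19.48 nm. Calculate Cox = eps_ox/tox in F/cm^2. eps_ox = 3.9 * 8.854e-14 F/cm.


Step 1: eps_ox = 3.9 * 8.854e-14 = 3.45306e-13 F/cm
Step 2: tox in cm = 19.48 nm * 1e-7 = 1.9480e-06 cm
Step 3: Cox = 3.45306e-13 / 1.9480e-06 = 1.77e-07 F/cm^2

1.77e-07


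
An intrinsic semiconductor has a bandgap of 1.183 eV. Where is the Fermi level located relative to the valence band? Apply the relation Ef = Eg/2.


Step 1: For an intrinsic semiconductor, the Fermi level sits at midgap.
Step 2: Ef = Eg / 2 = 1.183 / 2 = 0.5915 eV

0.5915


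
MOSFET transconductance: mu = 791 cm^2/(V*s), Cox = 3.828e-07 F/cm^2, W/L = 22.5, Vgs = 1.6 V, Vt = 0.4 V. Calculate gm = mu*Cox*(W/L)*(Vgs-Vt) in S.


Step 1: Vov = Vgs - Vt = 1.6 - 0.4 = 1.2 V
Step 2: gm = mu * Cox * (W/L) * Vov
Step 3: gm = 791 * 3.828e-07 * 22.5 * 1.2 = 8.18e-03 S

8.18e-03


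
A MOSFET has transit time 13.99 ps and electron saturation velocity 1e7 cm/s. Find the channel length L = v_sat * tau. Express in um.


Step 1: tau in seconds = 13.99 ps * 1e-12 = 1.3990e-11 s
Step 2: L = v_sat * tau = 1e7 * 1.3990e-11 = 1.3990e-04 cm
Step 3: L in um = 1.3990e-04 * 1e4 = 1.399 um

1.399


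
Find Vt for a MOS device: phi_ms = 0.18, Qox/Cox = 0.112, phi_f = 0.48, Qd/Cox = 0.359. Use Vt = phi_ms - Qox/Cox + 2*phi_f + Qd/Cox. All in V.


Step 1: Vt = phi_ms - Qox/Cox + 2*phi_f + Qd/Cox
Step 2: Vt = 0.18 - 0.112 + 2*0.48 + 0.359
Step 3: Vt = 0.18 - 0.112 + 0.96 + 0.359
Step 4: Vt = 1.387 V

1.387


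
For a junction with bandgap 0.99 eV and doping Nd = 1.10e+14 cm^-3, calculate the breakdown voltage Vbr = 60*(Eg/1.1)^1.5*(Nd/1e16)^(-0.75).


Step 1: Eg/1.1 = 0.99/1.1 = 0.900000
Step 2: (Eg/1.1)^1.5 = 0.900000^1.5 = 0.853815
Step 3: (Nd/1e16)^(-0.75) = (0.011)^(-0.75) = 29.441199
Step 4: Vbr = 60 * 0.853815 * 29.441199 = 1508.2 V

1508.2


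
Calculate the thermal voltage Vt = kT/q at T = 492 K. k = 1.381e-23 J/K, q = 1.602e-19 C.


Step 1: kT = 1.381e-23 * 492 = 6.79452e-21 J
Step 2: Vt = kT/q = 6.79452e-21 / 1.602e-19
Step 3: Vt = 0.04241 V

0.04241


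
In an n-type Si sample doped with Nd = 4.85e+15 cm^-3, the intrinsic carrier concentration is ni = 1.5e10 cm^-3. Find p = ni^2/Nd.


Step 1: Since Nd >> ni, n ≈ Nd = 4.85e+15 cm^-3
Step 2: p = ni^2 / n = (1.5e10)^2 / 4.85e+15
Step 3: p = 2.25e20 / 4.85e+15 = 4.64e+04 cm^-3

4.64e+04


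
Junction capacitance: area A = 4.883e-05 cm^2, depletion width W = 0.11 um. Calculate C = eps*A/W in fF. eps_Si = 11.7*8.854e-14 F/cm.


Step 1: eps_Si = 11.7 * 8.854e-14 = 1.035918e-12 F/cm
Step 2: W in cm = 0.11 * 1e-4 = 1.10e-05 cm
Step 3: C = 1.035918e-12 * 4.883e-05 / 1.10e-05 = 4.598534e-12 F
Step 4: C = 4598.53 fF

4598.53


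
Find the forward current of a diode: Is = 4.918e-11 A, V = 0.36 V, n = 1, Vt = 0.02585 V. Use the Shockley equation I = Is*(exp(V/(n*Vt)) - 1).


Step 1: V/(n*Vt) = 0.36/(1*0.02585) = 13.9265
Step 2: exp(13.9265) = 1.1174e+06
Step 3: I = 4.918e-11 * (1.1174e+06 - 1) = 5.50e-05 A

5.50e-05


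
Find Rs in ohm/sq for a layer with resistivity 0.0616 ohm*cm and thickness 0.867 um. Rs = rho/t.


Step 1: Convert thickness to cm: t = 0.867 um = 8.6700e-05 cm
Step 2: Rs = rho / t = 0.0616 / 8.6700e-05
Step 3: Rs = 710.5 ohm/sq

710.5


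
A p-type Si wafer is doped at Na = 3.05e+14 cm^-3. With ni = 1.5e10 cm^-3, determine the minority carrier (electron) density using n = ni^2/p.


Step 1: Majority hole concentration p ≈ Na = 3.05e+14 cm^-3
Step 2: n = ni^2 / Na = (1.5e10)^2 / 3.05e+14
Step 3: n = 7.38e+05 cm^-3

7.38e+05


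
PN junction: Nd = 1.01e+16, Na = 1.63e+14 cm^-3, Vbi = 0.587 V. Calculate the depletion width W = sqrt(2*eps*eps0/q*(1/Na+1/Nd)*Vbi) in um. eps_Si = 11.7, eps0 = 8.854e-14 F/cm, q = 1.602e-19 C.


Step 1: 1/Na + 1/Nd = 1/1.63e+14 + 1/1.01e+16 = 6.23398e-15
Step 2: 2*eps*eps0/q = 2*11.7*8.854e-14/1.602e-19 = 1.293281e+07
Step 3: W^2 = 1.293281e+07 * 6.23398e-15 * 0.587 = 4.73256e-08
Step 4: W = sqrt(4.73256e-08) = 2.175e-04 cm = 2.175 um

2.175
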